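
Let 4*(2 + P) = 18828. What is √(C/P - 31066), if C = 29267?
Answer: I*√687571117415/4705 ≈ 176.24*I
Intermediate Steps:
P = 4705 (P = -2 + (¼)*18828 = -2 + 4707 = 4705)
√(C/P - 31066) = √(29267/4705 - 31066) = √(-146136263/4705) = I*√687571117415/4705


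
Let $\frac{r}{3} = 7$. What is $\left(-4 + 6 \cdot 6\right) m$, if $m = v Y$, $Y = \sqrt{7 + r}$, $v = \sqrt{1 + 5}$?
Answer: $64 \sqrt{42} \approx 414.77$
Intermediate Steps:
$r = 21$ ($r = 3 \cdot 7 = 21$)
$v = \sqrt{6} \approx 2.4495$
$Y = 2 \sqrt{7}$ ($Y = \sqrt{7 + 21} = \sqrt{28} = 2 \sqrt{7} \approx 5.2915$)
$m = 2 \sqrt{42}$ ($m = \sqrt{6} \cdot 2 \sqrt{7} = 2 \sqrt{42} \approx 12.961$)
$\left(-4 + 6 \cdot 6\right) m = \left(-4 + 6 \cdot 6\right) 2 \sqrt{42} = \left(-4 + 36\right) 2 \sqrt{42} = 32 \cdot 2 \sqrt{42} = 64 \sqrt{42}$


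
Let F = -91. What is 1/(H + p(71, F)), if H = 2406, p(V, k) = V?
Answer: 1/2477 ≈ 0.00040371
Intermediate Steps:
1/(H + p(71, F)) = 1/(2406 + 71) = 1/2477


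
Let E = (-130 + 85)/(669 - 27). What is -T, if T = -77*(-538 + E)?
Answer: -8866319/214 ≈ -41431.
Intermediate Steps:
E = -15/214 (E = -45/642 = -45*1/642 = -15/214 ≈ -0.070093)
T = 8866319/214 (T = -77*(-538 - 15/214) = -77*(-115147/214) = 8866319/214 ≈ 41431.)
-T = -1*8866319/214 = -8866319/214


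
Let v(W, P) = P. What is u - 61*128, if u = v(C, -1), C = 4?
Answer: -7809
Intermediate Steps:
u = -1
u - 61*128 = -1 - 61*128 = -1 - 7808 = -7809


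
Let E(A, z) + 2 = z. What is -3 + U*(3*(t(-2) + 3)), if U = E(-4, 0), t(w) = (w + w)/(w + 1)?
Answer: -45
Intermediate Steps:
E(A, z) = -2 + z
t(w) = 2*w/(1 + w) (t(w) = (2*w)/(1 + w) = 2*w/(1 + w))
U = -2 (U = -2 + 0 = -2)
-3 + U*(3*(t(-2) + 3)) = -3 - 6*(2*(-2)/(1 - 2) + 3) = -3 - 6*(2*(-2)/(-1) + 3) = -3 - 6*(2*(-2)*(-1) + 3) = -3 - 6*(4 + 3) = -3 - 6*7 = -3 - 2*21 = -3 - 42 = -45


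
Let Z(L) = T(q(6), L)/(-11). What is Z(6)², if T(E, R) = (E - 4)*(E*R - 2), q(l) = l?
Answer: 4624/121 ≈ 38.215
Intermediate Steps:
T(E, R) = (-4 + E)*(-2 + E*R)
Z(L) = 4/11 - 12*L/11 (Z(L) = (8 - 2*6 + L*6² - 4*6*L)/(-11) = (8 - 12 + L*36 - 24*L)*(-1/11) = (8 - 12 + 36*L - 24*L)*(-1/11) = (-4 + 12*L)*(-1/11) = 4/11 - 12*L/11)
Z(6)² = (4/11 - 12/11*6)² = (4/11 - 72/11)² = (-68/11)² = 4624/121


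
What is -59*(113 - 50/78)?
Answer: -258538/39 ≈ -6629.2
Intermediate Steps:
-59*(113 - 50/78) = -59*(113 - 50*1/78) = -59*(113 - 25/39) = -59*4382/39 = -258538/39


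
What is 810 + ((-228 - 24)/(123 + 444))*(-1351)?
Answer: 12694/9 ≈ 1410.4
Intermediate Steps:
810 + ((-228 - 24)/(123 + 444))*(-1351) = 810 - 252/567*(-1351) = 810 - 252*1/567*(-1351) = 810 - 4/9*(-1351) = 810 + 5404/9 = 12694/9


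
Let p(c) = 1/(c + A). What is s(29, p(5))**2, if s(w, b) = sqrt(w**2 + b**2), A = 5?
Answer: 84101/100 ≈ 841.01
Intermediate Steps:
p(c) = 1/(5 + c) (p(c) = 1/(c + 5) = 1/(5 + c))
s(w, b) = sqrt(b**2 + w**2)
s(29, p(5))**2 = (sqrt((1/(5 + 5))**2 + 29**2))**2 = (sqrt((1/10)**2 + 841))**2 = (sqrt(1/100 + 841))**2 = (sqrt(84101/100))**2 = (sqrt(84101)/10)**2 = 84101/100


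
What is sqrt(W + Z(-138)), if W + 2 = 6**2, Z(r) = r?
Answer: 2*I*sqrt(26) ≈ 10.198*I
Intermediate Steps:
W = 34 (W = -2 + 6**2 = -2 + 36 = 34)
sqrt(W + Z(-138)) = sqrt(34 - 138) = sqrt(-104) = 2*I*sqrt(26)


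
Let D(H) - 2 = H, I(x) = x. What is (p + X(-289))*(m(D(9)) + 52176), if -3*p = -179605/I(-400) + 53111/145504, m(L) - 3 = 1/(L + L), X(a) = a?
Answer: -366456937754297/16005440 ≈ -2.2896e+7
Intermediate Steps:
D(H) = 2 + H
m(L) = 3 + 1/(2*L) (m(L) = 3 + 1/(L + L) = 3 + 1/(2*L))
p = -108977043/727520 (p = -(-179605/(-400) + 53111/145504)/3 = -(-179605*(-1/400) + 53111*(1/145504))/3 = -(35921/80 + 53111/145504)/3 = -1/3*326931129/727520 = -108977043/727520 ≈ -149.79)
(p + X(-289))*(m(D(9)) + 52176) = (-108977043/727520 - 289)*((3 + 1/(2*(2 + 9))) + 52176) = -319230323*((3 + (1/2)/11) + 52176)/727520 = -319230323*((3 + (1/2)*(1/11)) + 52176)/727520 = -319230323*((3 + 1/22) + 52176)/727520 = -319230323*(67/22 + 52176)/727520 = -319230323/727520*1147939/22 = -366456937754297/16005440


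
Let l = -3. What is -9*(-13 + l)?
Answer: 144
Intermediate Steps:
-9*(-13 + l) = -9*(-13 - 3) = -9*(-16) = 144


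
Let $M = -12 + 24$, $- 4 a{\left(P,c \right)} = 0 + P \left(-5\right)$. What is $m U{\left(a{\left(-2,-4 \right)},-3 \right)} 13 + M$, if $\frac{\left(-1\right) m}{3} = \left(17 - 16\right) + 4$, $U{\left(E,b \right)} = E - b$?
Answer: $- \frac{171}{2} \approx -85.5$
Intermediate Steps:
$a{\left(P,c \right)} = \frac{5 P}{4}$ ($a{\left(P,c \right)} = - \frac{0 + P \left(-5\right)}{4} = - \frac{0 - 5 P}{4} = - \frac{\left(-5\right) P}{4} = \frac{5 P}{4}$)
$M = 12$
$m = -15$ ($m = - 3 \left(\left(17 - 16\right) + 4\right) = - 3 \left(1 + 4\right) = \left(-3\right) 5 = -15$)
$m U{\left(a{\left(-2,-4 \right)},-3 \right)} 13 + M = - 15 \left(\frac{5}{4} \left(-2\right) - -3\right) 13 + 12 = - 15 \left(- \frac{5}{2} + 3\right) 13 + 12 = - 15 \cdot \frac{1}{2} \cdot 13 + 12 = \left(-15\right) \frac{13}{2} + 12 = - \frac{195}{2} + 12 = - \frac{171}{2}$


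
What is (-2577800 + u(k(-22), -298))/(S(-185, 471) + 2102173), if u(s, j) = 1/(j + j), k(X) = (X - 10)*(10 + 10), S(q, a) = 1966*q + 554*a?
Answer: -1536368801/1191640612 ≈ -1.2893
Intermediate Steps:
S(q, a) = 554*a + 1966*q
k(X) = -200 + 20*X (k(X) = (-10 + X)*20 = -200 + 20*X)
u(s, j) = 1/(2*j)
(-2577800 + u(k(-22), -298))/(S(-185, 471) + 2102173) = (-2577800 + (1/2)/(-298))/((554*471 + 1966*(-185)) + 2102173) = (-2577800 + (1/2)*(-1/298))/((260934 - 363710) + 2102173) = (-2577800 - 1/596)/(-102776 + 2102173) = -1536368801/596/1999397 = -1536368801/596*1/1999397 = -1536368801/1191640612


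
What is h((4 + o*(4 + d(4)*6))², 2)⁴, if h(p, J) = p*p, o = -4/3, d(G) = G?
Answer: 100000000000000000000000000000000/43046721 ≈ 2.3231e+24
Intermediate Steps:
o = -4/3 (o = -4*⅓ = -4/3 ≈ -1.3333)
h(p, J) = p²
h((4 + o*(4 + d(4)*6))², 2)⁴ = (((4 - 4*(4 + 4*6)/3)²)²)⁴ = (((4 - 4*(4 + 24)/3)²)²)⁴ = (((4 - 4/3*28)²)²)⁴ = (((4 - 112/3)²)²)⁴ = (((-100/3)²)²)⁴ = ((10000/9)²)⁴ = (100000000/81)⁴ = 100000000000000000000000000000000/43046721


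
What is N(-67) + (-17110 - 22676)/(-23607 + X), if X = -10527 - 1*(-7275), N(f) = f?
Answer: -586589/8953 ≈ -65.519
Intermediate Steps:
X = -3252 (X = -10527 + 7275 = -3252)
N(-67) + (-17110 - 22676)/(-23607 + X) = -67 + (-17110 - 22676)/(-23607 - 3252) = -67 - 39786/(-26859) = -67 - 39786*(-1/26859) = -67 + 13262/8953 = -586589/8953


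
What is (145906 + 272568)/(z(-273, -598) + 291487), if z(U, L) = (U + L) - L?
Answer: 29891/20801 ≈ 1.4370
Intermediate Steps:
z(U, L) = U (z(U, L) = (L + U) - L = U)
(145906 + 272568)/(z(-273, -598) + 291487) = (145906 + 272568)/(-273 + 291487) = 418474/291214 = 418474*(1/291214) = 29891/20801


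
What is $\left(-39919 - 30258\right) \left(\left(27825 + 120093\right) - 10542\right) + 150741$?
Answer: $-9640484811$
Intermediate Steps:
$\left(-39919 - 30258\right) \left(\left(27825 + 120093\right) - 10542\right) + 150741 = - 70177 \left(147918 - 10542\right) + 150741 = \left(-70177\right) 137376 + 150741 = -9640635552 + 150741 = -9640484811$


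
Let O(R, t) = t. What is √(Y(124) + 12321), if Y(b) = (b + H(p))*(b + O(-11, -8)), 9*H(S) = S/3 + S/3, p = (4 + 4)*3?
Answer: √242201/3 ≈ 164.05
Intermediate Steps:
p = 24 (p = 8*3 = 24)
H(S) = 2*S/27 (H(S) = (S/3 + S/3)/9 = (2*S/3)/9 = 2*S/27)
Y(b) = (-8 + b)*(16/9 + b) (Y(b) = (b + (2/27)*24)*(b - 8) = (b + 16/9)*(-8 + b) = (16/9 + b)*(-8 + b) = (-8 + b)*(16/9 + b))
√(Y(124) + 12321) = √((-128/9 + 124² - 56/9*124) + 12321) = √((-128/9 + 15376 - 6944/9) + 12321) = √(131312/9 + 12321) = √(242201/9) = √242201/3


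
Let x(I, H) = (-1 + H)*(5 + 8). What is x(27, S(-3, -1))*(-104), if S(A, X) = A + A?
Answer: 9464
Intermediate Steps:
S(A, X) = 2*A
x(I, H) = -13 + 13*H (x(I, H) = (-1 + H)*13 = -13 + 13*H)
x(27, S(-3, -1))*(-104) = (-13 + 13*(2*(-3)))*(-104) = (-13 + 13*(-6))*(-104) = (-13 - 78)*(-104) = -91*(-104) = 9464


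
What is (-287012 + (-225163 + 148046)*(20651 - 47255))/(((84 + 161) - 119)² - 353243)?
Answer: -2051333656/337367 ≈ -6080.4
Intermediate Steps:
(-287012 + (-225163 + 148046)*(20651 - 47255))/(((84 + 161) - 119)² - 353243) = (-287012 - 77117*(-26604))/((245 - 119)² - 353243) = (-287012 + 2051620668)/(126² - 353243) = 2051333656/(15876 - 353243) = 2051333656/(-337367) = 2051333656*(-1/337367) = -2051333656/337367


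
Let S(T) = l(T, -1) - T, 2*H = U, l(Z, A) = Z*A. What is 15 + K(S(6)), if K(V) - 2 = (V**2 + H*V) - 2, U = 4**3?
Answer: -225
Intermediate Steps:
U = 64
l(Z, A) = A*Z
H = 32 (H = (1/2)*64 = 32)
S(T) = -2*T (S(T) = -T - T = -2*T)
K(V) = V**2 + 32*V (K(V) = 2 + ((V**2 + 32*V) - 2) = 2 + (-2 + V**2 + 32*V) = V**2 + 32*V)
15 + K(S(6)) = 15 + (-2*6)*(32 - 2*6) = 15 - 12*(32 - 12) = 15 - 12*20 = 15 - 240 = -225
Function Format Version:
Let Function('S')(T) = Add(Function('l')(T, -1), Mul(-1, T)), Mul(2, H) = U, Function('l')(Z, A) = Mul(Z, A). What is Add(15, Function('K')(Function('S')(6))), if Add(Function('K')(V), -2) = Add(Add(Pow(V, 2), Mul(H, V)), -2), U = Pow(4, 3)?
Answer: -225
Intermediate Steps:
U = 64
Function('l')(Z, A) = Mul(A, Z)
H = 32 (H = Mul(Rational(1, 2), 64) = 32)
Function('S')(T) = Mul(-2, T) (Function('S')(T) = Add(Mul(-1, T), Mul(-1, T)) = Mul(-2, T))
Function('K')(V) = Add(Pow(V, 2), Mul(32, V)) (Function('K')(V) = Add(2, Add(Add(Pow(V, 2), Mul(32, V)), -2)) = Add(2, Add(-2, Pow(V, 2), Mul(32, V))) = Add(Pow(V, 2), Mul(32, V)))
Add(15, Function('K')(Function('S')(6))) = Add(15, Mul(Mul(-2, 6), Add(32, Mul(-2, 6)))) = Add(15, Mul(-12, Add(32, -12))) = Add(15, Mul(-12, 20)) = Add(15, -240) = -225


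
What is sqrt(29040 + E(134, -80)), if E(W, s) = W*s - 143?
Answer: sqrt(18177) ≈ 134.82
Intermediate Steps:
E(W, s) = -143 + W*s
sqrt(29040 + E(134, -80)) = sqrt(29040 + (-143 + 134*(-80))) = sqrt(29040 + (-143 - 10720)) = sqrt(29040 - 10863) = sqrt(18177)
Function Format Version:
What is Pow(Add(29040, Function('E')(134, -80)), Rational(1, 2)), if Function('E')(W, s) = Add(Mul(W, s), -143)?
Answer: Pow(18177, Rational(1, 2)) ≈ 134.82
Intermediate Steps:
Function('E')(W, s) = Add(-143, Mul(W, s))
Pow(Add(29040, Function('E')(134, -80)), Rational(1, 2)) = Pow(Add(29040, Add(-143, Mul(134, -80))), Rational(1, 2)) = Pow(Add(29040, Add(-143, -10720)), Rational(1, 2)) = Pow(Add(29040, -10863), Rational(1, 2)) = Pow(18177, Rational(1, 2))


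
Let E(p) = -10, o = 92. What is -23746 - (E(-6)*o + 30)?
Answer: -22856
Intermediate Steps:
-23746 - (E(-6)*o + 30) = -23746 - (-10*92 + 30) = -23746 - (-920 + 30) = -23746 - 1*(-890) = -23746 + 890 = -22856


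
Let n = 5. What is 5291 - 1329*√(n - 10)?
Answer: 5291 - 1329*I*√5 ≈ 5291.0 - 2971.7*I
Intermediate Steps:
5291 - 1329*√(n - 10) = 5291 - 1329*√(5 - 10) = 5291 - 1329*I*√5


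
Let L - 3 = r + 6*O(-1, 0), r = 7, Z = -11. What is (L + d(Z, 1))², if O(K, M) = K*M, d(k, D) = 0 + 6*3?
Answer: 784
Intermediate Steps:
d(k, D) = 18 (d(k, D) = 0 + 18 = 18)
L = 10 (L = 3 + (7 + 6*(-1*0)) = 3 + (7 + 6*0) = 3 + (7 + 0) = 3 + 7 = 10)
(L + d(Z, 1))² = (10 + 18)² = 28² = 784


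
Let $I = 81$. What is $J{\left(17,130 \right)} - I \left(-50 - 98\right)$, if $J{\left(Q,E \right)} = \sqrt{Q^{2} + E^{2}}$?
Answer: $11988 + \sqrt{17189} \approx 12119.0$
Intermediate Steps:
$J{\left(Q,E \right)} = \sqrt{E^{2} + Q^{2}}$
$J{\left(17,130 \right)} - I \left(-50 - 98\right) = \sqrt{130^{2} + 17^{2}} - 81 \left(-50 - 98\right) = \sqrt{16900 + 289} - 81 \left(-148\right) = \sqrt{17189} - -11988 = \sqrt{17189} + 11988 = 11988 + \sqrt{17189}$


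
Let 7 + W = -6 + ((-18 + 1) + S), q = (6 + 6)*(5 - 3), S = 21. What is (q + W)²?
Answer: 225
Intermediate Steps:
q = 24 (q = 12*2 = 24)
W = -9 (W = -7 + (-6 + ((-18 + 1) + 21)) = -7 + (-6 + (-17 + 21)) = -7 + (-6 + 4) = -7 - 2 = -9)
(q + W)² = (24 - 9)² = 15² = 225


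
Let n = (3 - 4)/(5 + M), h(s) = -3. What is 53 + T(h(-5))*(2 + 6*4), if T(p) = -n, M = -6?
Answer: 27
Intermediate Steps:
n = 1 (n = (3 - 4)/(5 - 6) = -1/(-1) = -1*(-1) = 1)
T(p) = -1 (T(p) = -1*1 = -1)
53 + T(h(-5))*(2 + 6*4) = 53 - (2 + 6*4) = 53 - (2 + 24) = 53 - 1*26 = 53 - 26 = 27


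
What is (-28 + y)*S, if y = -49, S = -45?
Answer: 3465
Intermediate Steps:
(-28 + y)*S = (-28 - 49)*(-45) = -77*(-45) = 3465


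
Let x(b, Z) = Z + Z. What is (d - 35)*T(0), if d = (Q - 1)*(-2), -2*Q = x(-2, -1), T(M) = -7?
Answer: 245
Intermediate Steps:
x(b, Z) = 2*Z
Q = 1 (Q = -(-1) = -½*(-2) = 1)
d = 0 (d = (1 - 1)*(-2) = 0*(-2) = 0)
(d - 35)*T(0) = (0 - 35)*(-7) = -35*(-7) = 245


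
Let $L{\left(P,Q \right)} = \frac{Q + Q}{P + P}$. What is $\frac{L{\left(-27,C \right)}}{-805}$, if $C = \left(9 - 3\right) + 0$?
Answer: $\frac{2}{7245} \approx 0.00027605$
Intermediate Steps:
$C = 6$ ($C = 6 + 0 = 6$)
$L{\left(P,Q \right)} = \frac{Q}{P}$ ($L{\left(P,Q \right)} = \frac{2 Q}{2 P} = 2 Q \frac{1}{2 P} = \frac{Q}{P}$)
$\frac{L{\left(-27,C \right)}}{-805} = \frac{6 \frac{1}{-27}}{-805} = 6 \left(- \frac{1}{27}\right) \left(- \frac{1}{805}\right) = \left(- \frac{2}{9}\right) \left(- \frac{1}{805}\right) = \frac{2}{7245}$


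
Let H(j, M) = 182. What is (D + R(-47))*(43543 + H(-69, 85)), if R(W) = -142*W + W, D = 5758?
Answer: 541534125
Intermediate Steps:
R(W) = -141*W
(D + R(-47))*(43543 + H(-69, 85)) = (5758 - 141*(-47))*(43543 + 182) = (5758 + 6627)*43725 = 12385*43725 = 541534125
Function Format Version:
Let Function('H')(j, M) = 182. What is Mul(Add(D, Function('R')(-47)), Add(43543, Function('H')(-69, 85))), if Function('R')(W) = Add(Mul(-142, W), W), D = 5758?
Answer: 541534125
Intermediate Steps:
Function('R')(W) = Mul(-141, W)
Mul(Add(D, Function('R')(-47)), Add(43543, Function('H')(-69, 85))) = Mul(Add(5758, Mul(-141, -47)), Add(43543, 182)) = Mul(Add(5758, 6627), 43725) = Mul(12385, 43725) = 541534125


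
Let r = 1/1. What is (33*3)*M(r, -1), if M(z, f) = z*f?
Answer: -99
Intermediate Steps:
r = 1
M(z, f) = f*z
(33*3)*M(r, -1) = (33*3)*(-1*1) = 99*(-1) = -99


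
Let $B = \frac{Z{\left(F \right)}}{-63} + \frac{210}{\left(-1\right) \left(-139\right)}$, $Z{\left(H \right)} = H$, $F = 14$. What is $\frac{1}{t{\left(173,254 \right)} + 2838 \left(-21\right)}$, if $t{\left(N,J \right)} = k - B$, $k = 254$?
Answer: $- \frac{1251}{74240956} \approx -1.6851 \cdot 10^{-5}$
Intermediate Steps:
$B = \frac{1612}{1251}$ ($B = \frac{14}{-63} + \frac{210}{\left(-1\right) \left(-139\right)} = 14 \left(- \frac{1}{63}\right) + \frac{210}{139} = - \frac{2}{9} + 210 \cdot \frac{1}{139} = - \frac{2}{9} + \frac{210}{139} = \frac{1612}{1251} \approx 1.2886$)
$t{\left(N,J \right)} = \frac{316142}{1251}$ ($t{\left(N,J \right)} = 254 - \frac{1612}{1251} = \frac{316142}{1251}$)
$\frac{1}{t{\left(173,254 \right)} + 2838 \left(-21\right)} = \frac{1}{\frac{316142}{1251} + 2838 \left(-21\right)} = \frac{1}{\frac{316142}{1251} - 59598} = \frac{1}{- \frac{74240956}{1251}} = - \frac{1251}{74240956}$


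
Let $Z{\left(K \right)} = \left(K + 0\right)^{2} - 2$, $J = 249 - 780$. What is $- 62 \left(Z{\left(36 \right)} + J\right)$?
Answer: $-47306$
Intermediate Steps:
$J = -531$ ($J = 249 - 780 = -531$)
$Z{\left(K \right)} = -2 + K^{2}$ ($Z{\left(K \right)} = K^{2} - 2 = -2 + K^{2}$)
$- 62 \left(Z{\left(36 \right)} + J\right) = - 62 \left(\left(-2 + 36^{2}\right) - 531\right) = - 62 \left(\left(-2 + 1296\right) - 531\right) = - 62 \left(1294 - 531\right) = \left(-62\right) 763 = -47306$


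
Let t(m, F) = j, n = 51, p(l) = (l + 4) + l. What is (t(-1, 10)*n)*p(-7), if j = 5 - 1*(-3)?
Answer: -4080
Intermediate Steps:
p(l) = 4 + 2*l (p(l) = (4 + l) + l = 4 + 2*l)
j = 8 (j = 5 + 3 = 8)
t(m, F) = 8
(t(-1, 10)*n)*p(-7) = (8*51)*(4 + 2*(-7)) = 408*(4 - 14) = 408*(-10) = -4080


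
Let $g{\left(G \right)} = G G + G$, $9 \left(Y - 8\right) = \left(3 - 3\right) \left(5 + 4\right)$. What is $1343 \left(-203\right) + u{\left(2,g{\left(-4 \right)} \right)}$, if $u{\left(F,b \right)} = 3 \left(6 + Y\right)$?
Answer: $-272587$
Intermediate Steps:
$Y = 8$ ($Y = 8 + \frac{\left(3 - 3\right) \left(5 + 4\right)}{9} = 8 + \frac{0 \cdot 9}{9} = 8 + \frac{1}{9} \cdot 0 = 8 + 0 = 8$)
$g{\left(G \right)} = G + G^{2}$ ($g{\left(G \right)} = G^{2} + G = G + G^{2}$)
$u{\left(F,b \right)} = 42$ ($u{\left(F,b \right)} = 3 \left(6 + 8\right) = 3 \cdot 14 = 42$)
$1343 \left(-203\right) + u{\left(2,g{\left(-4 \right)} \right)} = 1343 \left(-203\right) + 42 = -272629 + 42 = -272587$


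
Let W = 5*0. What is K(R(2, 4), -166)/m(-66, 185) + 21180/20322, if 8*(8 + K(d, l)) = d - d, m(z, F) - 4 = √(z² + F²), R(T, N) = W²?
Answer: 45414278/43539885 - 8*√38581/38565 ≈ 1.0023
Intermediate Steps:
W = 0
R(T, N) = 0 (R(T, N) = 0² = 0)
m(z, F) = 4 + √(F² + z²) (m(z, F) = 4 + √(z² + F²) = 4 + √(F² + z²))
K(d, l) = -8 (K(d, l) = -8 + (d - d)/8 = -8 + (⅛)*0 = -8 + 0 = -8)
K(R(2, 4), -166)/m(-66, 185) + 21180/20322 = -8/(4 + √(185² + (-66)²)) + 21180/20322 = -8/(4 + √(34225 + 4356)) + 21180*(1/20322) = -8/(4 + √38581) + 3530/3387 = 3530/3387 - 8/(4 + √38581)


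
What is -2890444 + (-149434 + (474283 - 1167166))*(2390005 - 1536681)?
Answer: -718772202152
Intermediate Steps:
-2890444 + (-149434 + (474283 - 1167166))*(2390005 - 1536681) = -2890444 + (-149434 - 692883)*853324 = -2890444 - 842317*853324 = -2890444 - 718769311708 = -718772202152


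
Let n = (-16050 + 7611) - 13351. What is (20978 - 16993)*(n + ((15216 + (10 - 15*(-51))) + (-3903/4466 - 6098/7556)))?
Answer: -97505247214175/4218137 ≈ -2.3116e+7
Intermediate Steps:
n = -21790 (n = -8439 - 13351 = -21790)
(20978 - 16993)*(n + ((15216 + (10 - 15*(-51))) + (-3903/4466 - 6098/7556))) = (20978 - 16993)*(-21790 + ((15216 + (10 - 15*(-51))) + (-3903/4466 - 6098/7556))) = 3985*(-21790 + ((15216 + (10 + 765)) + (-3903*1/4466 - 6098*1/7556))) = 3985*(-21790 + ((15216 + 775) + (-3903/4466 - 3049/3778))) = 3985*(-21790 + (15991 - 7090592/4218137)) = 3985*(-21790 + 67445138175/4218137) = 3985*(-24468067055/4218137) = -97505247214175/4218137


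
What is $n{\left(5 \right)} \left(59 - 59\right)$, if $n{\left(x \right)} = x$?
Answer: $0$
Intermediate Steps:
$n{\left(5 \right)} \left(59 - 59\right) = 5 \left(59 - 59\right) = 5 \cdot 0 = 0$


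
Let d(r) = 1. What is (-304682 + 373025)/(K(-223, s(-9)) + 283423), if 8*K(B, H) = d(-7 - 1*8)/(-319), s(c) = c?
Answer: 174411336/723295495 ≈ 0.24113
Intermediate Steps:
K(B, H) = -1/2552 (K(B, H) = (1/(-319))/8 = (1*(-1/319))/8 = (⅛)*(-1/319) = -1/2552)
(-304682 + 373025)/(K(-223, s(-9)) + 283423) = (-304682 + 373025)/(-1/2552 + 283423) = 68343/(723295495/2552) = 68343*(2552/723295495) = 174411336/723295495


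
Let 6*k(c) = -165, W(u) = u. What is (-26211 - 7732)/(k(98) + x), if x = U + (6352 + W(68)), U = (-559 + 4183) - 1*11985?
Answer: 67886/3937 ≈ 17.243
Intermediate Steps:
k(c) = -55/2 (k(c) = (1/6)*(-165) = -55/2)
U = -8361 (U = 3624 - 11985 = -8361)
x = -1941 (x = -8361 + (6352 + 68) = -8361 + 6420 = -1941)
(-26211 - 7732)/(k(98) + x) = (-26211 - 7732)/(-55/2 - 1941) = -33943/(-3937/2) = -33943*(-2/3937) = 67886/3937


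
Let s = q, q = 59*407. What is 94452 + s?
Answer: 118465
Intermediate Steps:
q = 24013
s = 24013
94452 + s = 94452 + 24013 = 118465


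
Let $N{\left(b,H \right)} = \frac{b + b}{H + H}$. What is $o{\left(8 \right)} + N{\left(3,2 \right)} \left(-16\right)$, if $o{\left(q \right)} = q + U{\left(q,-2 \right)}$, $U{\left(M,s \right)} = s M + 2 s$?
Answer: $-36$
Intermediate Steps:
$N{\left(b,H \right)} = \frac{b}{H}$ ($N{\left(b,H \right)} = \frac{2 b}{2 H} = 2 b \frac{1}{2 H} = \frac{b}{H}$)
$U{\left(M,s \right)} = 2 s + M s$ ($U{\left(M,s \right)} = M s + 2 s = 2 s + M s$)
$o{\left(q \right)} = -4 - q$ ($o{\left(q \right)} = q - 2 \left(2 + q\right) = q - \left(4 + 2 q\right) = -4 - q$)
$o{\left(8 \right)} + N{\left(3,2 \right)} \left(-16\right) = \left(-4 - 8\right) + \frac{3}{2} \left(-16\right) = \left(-4 - 8\right) + 3 \cdot \frac{1}{2} \left(-16\right) = -12 + \frac{3}{2} \left(-16\right) = -12 - 24 = -36$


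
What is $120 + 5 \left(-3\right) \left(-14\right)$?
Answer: $330$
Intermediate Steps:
$120 + 5 \left(-3\right) \left(-14\right) = 120 - -210 = 120 + 210 = 330$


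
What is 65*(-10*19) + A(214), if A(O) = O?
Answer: -12136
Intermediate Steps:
65*(-10*19) + A(214) = 65*(-10*19) + 214 = 65*(-190) + 214 = -12350 + 214 = -12136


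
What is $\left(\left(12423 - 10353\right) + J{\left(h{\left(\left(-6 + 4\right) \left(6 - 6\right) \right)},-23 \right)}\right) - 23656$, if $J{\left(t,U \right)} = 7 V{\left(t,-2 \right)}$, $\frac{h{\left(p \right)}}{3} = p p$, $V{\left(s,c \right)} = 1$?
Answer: $-21579$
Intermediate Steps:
$h{\left(p \right)} = 3 p^{2}$ ($h{\left(p \right)} = 3 p p = 3 p^{2}$)
$J{\left(t,U \right)} = 7$ ($J{\left(t,U \right)} = 7 \cdot 1 = 7$)
$\left(\left(12423 - 10353\right) + J{\left(h{\left(\left(-6 + 4\right) \left(6 - 6\right) \right)},-23 \right)}\right) - 23656 = \left(\left(12423 - 10353\right) + 7\right) - 23656 = \left(2070 + 7\right) - 23656 = 2077 - 23656 = -21579$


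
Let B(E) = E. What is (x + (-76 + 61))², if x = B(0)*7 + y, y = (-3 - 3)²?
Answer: 441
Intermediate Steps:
y = 36 (y = (-6)² = 36)
x = 36 (x = 0*7 + 36 = 0 + 36 = 36)
(x + (-76 + 61))² = (36 + (-76 + 61))² = (36 - 15)² = 21² = 441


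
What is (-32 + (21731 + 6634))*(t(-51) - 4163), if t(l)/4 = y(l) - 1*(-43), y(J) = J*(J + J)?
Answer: 476476061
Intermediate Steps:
y(J) = 2*J**2 (y(J) = J*(2*J) = 2*J**2)
t(l) = 172 + 8*l**2 (t(l) = 4*(2*l**2 - 1*(-43)) = 4*(2*l**2 + 43) = 4*(43 + 2*l**2) = 172 + 8*l**2)
(-32 + (21731 + 6634))*(t(-51) - 4163) = (-32 + (21731 + 6634))*((172 + 8*(-51)**2) - 4163) = (-32 + 28365)*((172 + 8*2601) - 4163) = 28333*((172 + 20808) - 4163) = 28333*(20980 - 4163) = 28333*16817 = 476476061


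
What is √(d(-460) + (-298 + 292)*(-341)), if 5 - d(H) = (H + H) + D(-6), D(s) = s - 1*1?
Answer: √2978 ≈ 54.571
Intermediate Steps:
D(s) = -1 + s (D(s) = s - 1 = -1 + s)
d(H) = 12 - 2*H (d(H) = 5 - ((H + H) + (-1 - 6)) = 5 - (2*H - 7) = 5 - (-7 + 2*H) = 5 + (7 - 2*H) = 12 - 2*H)
√(d(-460) + (-298 + 292)*(-341)) = √((12 - 2*(-460)) + (-298 + 292)*(-341)) = √((12 + 920) - 6*(-341)) = √(932 + 2046) = √2978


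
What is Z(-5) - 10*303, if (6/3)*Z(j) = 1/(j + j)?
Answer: -60601/20 ≈ -3030.1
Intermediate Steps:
Z(j) = 1/(4*j) (Z(j) = 1/(2*(j + j)) = 1/(2*((2*j))) = (1/(2*j))/2 = 1/(4*j))
Z(-5) - 10*303 = (¼)/(-5) - 10*303 = (¼)*(-⅕) - 3030 = -1/20 - 3030 = -60601/20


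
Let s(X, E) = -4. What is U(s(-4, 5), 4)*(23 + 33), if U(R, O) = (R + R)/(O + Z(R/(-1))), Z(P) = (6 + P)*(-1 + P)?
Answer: -224/17 ≈ -13.176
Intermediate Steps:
Z(P) = (-1 + P)*(6 + P)
U(R, O) = 2*R/(-6 + O + R² - 5*R) (U(R, O) = (R + R)/(O + (-6 + (R/(-1))² + 5*(R/(-1)))) = (2*R)/(O + (-6 + (R*(-1))² + 5*(R*(-1)))) = (2*R)/(O + (-6 + (-R)² + 5*(-R))) = (2*R)/(O + (-6 + R² - 5*R)) = (2*R)/(-6 + O + R² - 5*R) = 2*R/(-6 + O + R² - 5*R))
U(s(-4, 5), 4)*(23 + 33) = (2*(-4)/(-6 + 4 + (-4)² - 5*(-4)))*(23 + 33) = (2*(-4)/(-6 + 4 + 16 + 20))*56 = (2*(-4)/34)*56 = (2*(-4)*(1/34))*56 = -4/17*56 = -224/17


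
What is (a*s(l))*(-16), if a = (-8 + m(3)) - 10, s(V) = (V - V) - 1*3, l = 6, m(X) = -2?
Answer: -960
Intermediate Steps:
s(V) = -3 (s(V) = 0 - 3 = -3)
a = -20 (a = (-8 - 2) - 10 = -10 - 10 = -20)
(a*s(l))*(-16) = -20*(-3)*(-16) = 60*(-16) = -960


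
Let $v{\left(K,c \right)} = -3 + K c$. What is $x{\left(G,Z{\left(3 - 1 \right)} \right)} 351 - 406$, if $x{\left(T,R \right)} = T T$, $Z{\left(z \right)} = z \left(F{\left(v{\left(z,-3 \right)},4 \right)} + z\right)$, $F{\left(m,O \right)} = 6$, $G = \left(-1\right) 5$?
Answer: $8369$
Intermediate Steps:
$G = -5$
$Z{\left(z \right)} = z \left(6 + z\right)$
$x{\left(T,R \right)} = T^{2}$
$x{\left(G,Z{\left(3 - 1 \right)} \right)} 351 - 406 = \left(-5\right)^{2} \cdot 351 - 406 = 25 \cdot 351 - 406 = 8775 - 406 = 8369$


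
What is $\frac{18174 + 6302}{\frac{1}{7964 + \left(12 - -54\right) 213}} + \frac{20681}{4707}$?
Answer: $\frac{2537122312385}{4707} \approx 5.3901 \cdot 10^{8}$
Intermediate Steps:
$\frac{18174 + 6302}{\frac{1}{7964 + \left(12 - -54\right) 213}} + \frac{20681}{4707} = \frac{24476}{\frac{1}{7964 + \left(12 + 54\right) 213}} + 20681 \cdot \frac{1}{4707} = \frac{24476}{\frac{1}{7964 + 66 \cdot 213}} + \frac{20681}{4707} = \frac{24476}{\frac{1}{7964 + 14058}} + \frac{20681}{4707} = \frac{24476}{\frac{1}{22022}} + \frac{20681}{4707} = 24476 \frac{1}{\frac{1}{22022}} + \frac{20681}{4707} = 24476 \cdot 22022 + \frac{20681}{4707} = 539010472 + \frac{20681}{4707} = \frac{2537122312385}{4707}$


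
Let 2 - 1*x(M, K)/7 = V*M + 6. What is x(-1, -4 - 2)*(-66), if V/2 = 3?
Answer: -924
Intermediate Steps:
V = 6 (V = 2*3 = 6)
x(M, K) = -28 - 42*M (x(M, K) = 14 - 7*(6*M + 6) = 14 - 7*(6 + 6*M) = 14 + (-42 - 42*M) = -28 - 42*M)
x(-1, -4 - 2)*(-66) = (-28 - 42*(-1))*(-66) = (-28 + 42)*(-66) = 14*(-66) = -924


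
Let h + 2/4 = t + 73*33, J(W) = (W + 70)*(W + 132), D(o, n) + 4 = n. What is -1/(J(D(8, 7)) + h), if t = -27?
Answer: -2/24473 ≈ -8.1723e-5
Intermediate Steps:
D(o, n) = -4 + n
J(W) = (70 + W)*(132 + W)
h = 4763/2 (h = -1/2 + (-27 + 73*33) = -1/2 + (-27 + 2409) = -1/2 + 2382 = 4763/2 ≈ 2381.5)
-1/(J(D(8, 7)) + h) = -1/((9240 + (-4 + 7)**2 + 202*(-4 + 7)) + 4763/2) = -1/((9240 + 3**2 + 202*3) + 4763/2) = -1/((9240 + 9 + 606) + 4763/2) = -1/(9855 + 4763/2) = -1/24473/2 = -1*2/24473 = -2/24473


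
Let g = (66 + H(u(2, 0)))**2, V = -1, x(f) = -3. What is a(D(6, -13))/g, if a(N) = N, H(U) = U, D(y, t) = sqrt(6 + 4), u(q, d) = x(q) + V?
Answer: sqrt(10)/3844 ≈ 0.00082265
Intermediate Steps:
u(q, d) = -4 (u(q, d) = -3 - 1 = -4)
D(y, t) = sqrt(10)
g = 3844 (g = (66 - 4)**2 = 62**2 = 3844)
a(D(6, -13))/g = sqrt(10)/3844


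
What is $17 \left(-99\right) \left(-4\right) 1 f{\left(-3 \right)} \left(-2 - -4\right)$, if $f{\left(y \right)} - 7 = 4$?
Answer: $148104$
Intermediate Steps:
$f{\left(y \right)} = 11$ ($f{\left(y \right)} = 7 + 4 = 11$)
$17 \left(-99\right) \left(-4\right) 1 f{\left(-3 \right)} \left(-2 - -4\right) = 17 \left(-99\right) \left(-4\right) 1 \cdot 11 \left(-2 - -4\right) = - 1683 \left(- 4 \cdot 11 \left(-2 + 4\right)\right) = - 1683 \left(- 4 \cdot 11 \cdot 2\right) = - 1683 \left(\left(-4\right) 22\right) = \left(-1683\right) \left(-88\right) = 148104$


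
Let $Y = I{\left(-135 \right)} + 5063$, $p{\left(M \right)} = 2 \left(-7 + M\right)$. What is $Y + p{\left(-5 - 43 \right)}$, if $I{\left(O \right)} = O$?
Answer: $4818$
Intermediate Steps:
$p{\left(M \right)} = -14 + 2 M$
$Y = 4928$ ($Y = -135 + 5063 = 4928$)
$Y + p{\left(-5 - 43 \right)} = 4928 + \left(-14 + 2 \left(-5 - 43\right)\right) = 4928 + \left(-14 + 2 \left(-48\right)\right) = 4928 - 110 = 4818$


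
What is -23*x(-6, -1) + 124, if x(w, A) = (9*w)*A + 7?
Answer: -1279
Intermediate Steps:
x(w, A) = 7 + 9*A*w (x(w, A) = 9*A*w + 7 = 7 + 9*A*w)
-23*x(-6, -1) + 124 = -23*(7 + 9*(-1)*(-6)) + 124 = -23*(7 + 54) + 124 = -23*61 + 124 = -1403 + 124 = -1279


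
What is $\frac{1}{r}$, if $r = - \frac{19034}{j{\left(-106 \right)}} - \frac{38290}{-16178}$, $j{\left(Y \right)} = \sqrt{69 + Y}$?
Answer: $\frac{5729964485}{23705550723880601} - \frac{1245431184314 i \sqrt{37}}{23705550723880601} \approx 2.4171 \cdot 10^{-7} - 0.00031957 i$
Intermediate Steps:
$r = \frac{19145}{8089} + \frac{19034 i \sqrt{37}}{37}$ ($r = - \frac{19034}{\sqrt{69 - 106}} - \frac{38290}{-16178} = - \frac{19034}{\sqrt{-37}} - - \frac{19145}{8089} = - \frac{19034}{i \sqrt{37}} + \frac{19145}{8089} = - 19034 \left(- \frac{i \sqrt{37}}{37}\right) + \frac{19145}{8089} = \frac{19034 i \sqrt{37}}{37} + \frac{19145}{8089} = \frac{19145}{8089} + \frac{19034 i \sqrt{37}}{37} \approx 2.3668 + 3129.2 i$)
$\frac{1}{r} = \frac{1}{\frac{19145}{8089} + \frac{19034 i \sqrt{37}}{37}}$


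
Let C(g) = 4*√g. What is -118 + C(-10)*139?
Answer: -118 + 556*I*√10 ≈ -118.0 + 1758.2*I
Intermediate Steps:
-118 + C(-10)*139 = -118 + (4*√(-10))*139 = -118 + (4*(I*√10))*139 = -118 + (4*I*√10)*139 = -118 + 556*I*√10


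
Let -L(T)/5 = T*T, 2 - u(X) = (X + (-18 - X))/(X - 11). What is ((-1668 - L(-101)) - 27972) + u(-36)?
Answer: 1004231/47 ≈ 21367.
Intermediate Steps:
u(X) = 2 + 18/(-11 + X) (u(X) = 2 - (X + (-18 - X))/(X - 11) = 2 - (-18)/(-11 + X) = 2 + 18/(-11 + X))
L(T) = -5*T**2 (L(T) = -5*T*T = -5*T**2)
((-1668 - L(-101)) - 27972) + u(-36) = ((-1668 - (-5)*(-101)**2) - 27972) + 2*(-2 - 36)/(-11 - 36) = ((-1668 - (-5)*10201) - 27972) + 2*(-38)/(-47) = ((-1668 - 1*(-51005)) - 27972) + 2*(-1/47)*(-38) = ((-1668 + 51005) - 27972) + 76/47 = (49337 - 27972) + 76/47 = 21365 + 76/47 = 1004231/47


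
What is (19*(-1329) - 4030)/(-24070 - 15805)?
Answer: 29281/39875 ≈ 0.73432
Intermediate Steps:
(19*(-1329) - 4030)/(-24070 - 15805) = (-25251 - 4030)/(-39875) = -29281*(-1/39875) = 29281/39875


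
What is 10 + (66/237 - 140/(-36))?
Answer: 10073/711 ≈ 14.167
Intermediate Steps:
10 + (66/237 - 140/(-36)) = 10 + (66*(1/237) - 140*(-1/36)) = 10 + (22/79 + 35/9) = 10 + 2963/711 = 10073/711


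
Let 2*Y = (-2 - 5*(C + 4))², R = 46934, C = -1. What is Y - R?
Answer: -93579/2 ≈ -46790.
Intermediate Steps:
Y = 289/2 (Y = (-2 - 5*(-1 + 4))²/2 = (-2 - 5*3)²/2 = (-2 - 15)²/2 = (½)*(-17)² = (½)*289 = 289/2 ≈ 144.50)
Y - R = 289/2 - 1*46934 = 289/2 - 46934 = -93579/2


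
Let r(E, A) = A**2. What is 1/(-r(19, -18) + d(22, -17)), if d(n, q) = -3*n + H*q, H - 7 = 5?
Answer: -1/594 ≈ -0.0016835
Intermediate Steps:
H = 12 (H = 7 + 5 = 12)
d(n, q) = -3*n + 12*q
1/(-r(19, -18) + d(22, -17)) = 1/(-1*(-18)**2 + (-3*22 + 12*(-17))) = 1/(-1*324 + (-66 - 204)) = 1/(-324 - 270) = 1/(-594) = -1/594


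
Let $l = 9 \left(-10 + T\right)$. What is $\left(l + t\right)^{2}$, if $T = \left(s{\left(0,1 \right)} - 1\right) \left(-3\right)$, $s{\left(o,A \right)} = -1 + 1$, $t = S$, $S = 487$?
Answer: $179776$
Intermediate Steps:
$t = 487$
$s{\left(o,A \right)} = 0$
$T = 3$ ($T = \left(0 - 1\right) \left(-3\right) = \left(-1\right) \left(-3\right) = 3$)
$l = -63$ ($l = 9 \left(-10 + 3\right) = 9 \left(-7\right) = -63$)
$\left(l + t\right)^{2} = \left(-63 + 487\right)^{2} = 424^{2} = 179776$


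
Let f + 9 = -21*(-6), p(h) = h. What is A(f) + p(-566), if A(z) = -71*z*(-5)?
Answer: 40969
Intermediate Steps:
f = 117 (f = -9 - 21*(-6) = -9 + 126 = 117)
A(z) = 355*z (A(z) = -(-355)*z = 355*z)
A(f) + p(-566) = 355*117 - 566 = 41535 - 566 = 40969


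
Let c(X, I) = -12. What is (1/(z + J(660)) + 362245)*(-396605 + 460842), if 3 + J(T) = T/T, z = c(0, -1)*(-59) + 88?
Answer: 18476008523847/794 ≈ 2.3270e+10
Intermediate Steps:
z = 796 (z = -12*(-59) + 88 = 708 + 88 = 796)
J(T) = -2 (J(T) = -3 + T/T = -3 + 1 = -2)
(1/(z + J(660)) + 362245)*(-396605 + 460842) = (1/(796 - 2) + 362245)*(-396605 + 460842) = (1/794 + 362245)*64237 = (287622531/794)*64237 = 18476008523847/794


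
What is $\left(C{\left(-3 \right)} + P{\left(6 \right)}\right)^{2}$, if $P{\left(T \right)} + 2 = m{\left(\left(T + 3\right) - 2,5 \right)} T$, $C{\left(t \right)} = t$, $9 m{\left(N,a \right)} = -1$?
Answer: $\frac{289}{9} \approx 32.111$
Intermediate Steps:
$m{\left(N,a \right)} = - \frac{1}{9}$ ($m{\left(N,a \right)} = \frac{1}{9} \left(-1\right) = - \frac{1}{9}$)
$P{\left(T \right)} = -2 - \frac{T}{9}$
$\left(C{\left(-3 \right)} + P{\left(6 \right)}\right)^{2} = \left(-3 - \frac{8}{3}\right)^{2} = \left(- \frac{17}{3}\right)^{2} = \frac{289}{9}$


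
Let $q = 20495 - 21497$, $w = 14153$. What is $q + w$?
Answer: $13151$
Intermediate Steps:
$q = -1002$
$q + w = -1002 + 14153 = 13151$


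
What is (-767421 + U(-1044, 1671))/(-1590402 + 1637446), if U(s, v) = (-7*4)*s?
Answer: -738189/47044 ≈ -15.691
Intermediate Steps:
U(s, v) = -28*s
(-767421 + U(-1044, 1671))/(-1590402 + 1637446) = (-767421 - 28*(-1044))/(-1590402 + 1637446) = (-767421 + 29232)/47044 = -738189*1/47044 = -738189/47044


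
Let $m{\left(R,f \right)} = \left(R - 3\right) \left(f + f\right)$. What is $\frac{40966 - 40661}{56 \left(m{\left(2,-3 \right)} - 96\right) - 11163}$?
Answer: $- \frac{305}{16203} \approx -0.018824$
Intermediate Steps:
$m{\left(R,f \right)} = 2 f \left(-3 + R\right)$ ($m{\left(R,f \right)} = \left(-3 + R\right) 2 f = 2 f \left(-3 + R\right)$)
$\frac{40966 - 40661}{56 \left(m{\left(2,-3 \right)} - 96\right) - 11163} = \frac{40966 - 40661}{56 \left(2 \left(-3\right) \left(-3 + 2\right) - 96\right) - 11163} = \frac{305}{56 \left(2 \left(-3\right) \left(-1\right) - 96\right) - 11163} = \frac{305}{56 \left(6 - 96\right) - 11163} = \frac{305}{56 \left(-90\right) - 11163} = \frac{305}{-5040 - 11163} = \frac{305}{-16203} = 305 \left(- \frac{1}{16203}\right) = - \frac{305}{16203}$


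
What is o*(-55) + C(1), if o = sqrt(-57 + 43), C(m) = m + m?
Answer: 2 - 55*I*sqrt(14) ≈ 2.0 - 205.79*I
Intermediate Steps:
C(m) = 2*m
o = I*sqrt(14) (o = sqrt(-14) = I*sqrt(14) ≈ 3.7417*I)
o*(-55) + C(1) = (I*sqrt(14))*(-55) + 2*1 = -55*I*sqrt(14) + 2 = 2 - 55*I*sqrt(14)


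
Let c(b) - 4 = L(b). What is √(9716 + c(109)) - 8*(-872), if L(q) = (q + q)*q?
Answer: 6976 + √33482 ≈ 7159.0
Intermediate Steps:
L(q) = 2*q² (L(q) = (2*q)*q = 2*q²)
c(b) = 4 + 2*b²
√(9716 + c(109)) - 8*(-872) = √(9716 + (4 + 2*109²)) - 8*(-872) = √(9716 + (4 + 2*11881)) + 6976 = √(9716 + (4 + 23762)) + 6976 = √(9716 + 23766) + 6976 = √33482 + 6976 = 6976 + √33482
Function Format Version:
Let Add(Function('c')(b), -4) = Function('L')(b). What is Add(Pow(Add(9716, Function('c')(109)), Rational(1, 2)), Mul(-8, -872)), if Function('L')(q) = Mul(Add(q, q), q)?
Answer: Add(6976, Pow(33482, Rational(1, 2))) ≈ 7159.0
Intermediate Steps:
Function('L')(q) = Mul(2, Pow(q, 2)) (Function('L')(q) = Mul(Mul(2, q), q) = Mul(2, Pow(q, 2)))
Function('c')(b) = Add(4, Mul(2, Pow(b, 2)))
Add(Pow(Add(9716, Function('c')(109)), Rational(1, 2)), Mul(-8, -872)) = Add(Pow(Add(9716, Add(4, Mul(2, Pow(109, 2)))), Rational(1, 2)), Mul(-8, -872)) = Add(Pow(Add(9716, Add(4, Mul(2, 11881))), Rational(1, 2)), 6976) = Add(Pow(Add(9716, Add(4, 23762)), Rational(1, 2)), 6976) = Add(Pow(Add(9716, 23766), Rational(1, 2)), 6976) = Add(Pow(33482, Rational(1, 2)), 6976) = Add(6976, Pow(33482, Rational(1, 2)))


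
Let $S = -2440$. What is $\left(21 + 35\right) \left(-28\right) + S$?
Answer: $-4008$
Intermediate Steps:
$\left(21 + 35\right) \left(-28\right) + S = \left(21 + 35\right) \left(-28\right) - 2440 = 56 \left(-28\right) - 2440 = -1568 - 2440 = -4008$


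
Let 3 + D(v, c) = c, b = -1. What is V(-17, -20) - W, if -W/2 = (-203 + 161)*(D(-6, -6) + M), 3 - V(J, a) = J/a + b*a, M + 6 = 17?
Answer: -3717/20 ≈ -185.85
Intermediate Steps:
M = 11 (M = -6 + 17 = 11)
V(J, a) = 3 + a - J/a (V(J, a) = 3 - (J/a - a) = 3 - (-a + J/a) = 3 + (a - J/a) = 3 + a - J/a)
D(v, c) = -3 + c
W = 168 (W = -2*(-203 + 161)*((-3 - 6) + 11) = -(-84)*(-9 + 11) = -(-84)*2 = -2*(-84) = 168)
V(-17, -20) - W = (3 - 20 - 1*(-17)/(-20)) - 1*168 = (3 - 20 - 1*(-17)*(-1/20)) - 168 = (3 - 20 - 17/20) - 168 = -357/20 - 168 = -3717/20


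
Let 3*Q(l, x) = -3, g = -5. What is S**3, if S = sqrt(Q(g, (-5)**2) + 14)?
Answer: 13*sqrt(13) ≈ 46.872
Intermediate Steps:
Q(l, x) = -1 (Q(l, x) = (1/3)*(-3) = -1)
S = sqrt(13) (S = sqrt(-1 + 14) = sqrt(13) ≈ 3.6056)
S**3 = (sqrt(13))**3 = 13*sqrt(13)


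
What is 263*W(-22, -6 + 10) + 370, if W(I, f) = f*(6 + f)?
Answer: 10890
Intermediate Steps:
263*W(-22, -6 + 10) + 370 = 263*((-6 + 10)*(6 + (-6 + 10))) + 370 = 263*(4*(6 + 4)) + 370 = 263*(4*10) + 370 = 263*40 + 370 = 10520 + 370 = 10890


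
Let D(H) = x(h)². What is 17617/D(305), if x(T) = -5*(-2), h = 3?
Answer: 17617/100 ≈ 176.17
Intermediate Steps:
x(T) = 10
D(H) = 100 (D(H) = 10² = 100)
17617/D(305) = 17617/100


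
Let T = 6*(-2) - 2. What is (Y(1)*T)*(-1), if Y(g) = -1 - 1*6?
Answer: -98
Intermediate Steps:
T = -14 (T = -12 - 2 = -14)
Y(g) = -7 (Y(g) = -1 - 6 = -7)
(Y(1)*T)*(-1) = -7*(-14)*(-1) = 98*(-1) = -98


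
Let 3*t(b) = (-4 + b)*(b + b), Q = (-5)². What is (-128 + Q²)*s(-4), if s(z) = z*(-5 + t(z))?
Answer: -97412/3 ≈ -32471.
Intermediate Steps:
Q = 25
t(b) = 2*b*(-4 + b)/3 (t(b) = ((-4 + b)*(b + b))/3 = ((-4 + b)*(2*b))/3 = (2*b*(-4 + b))/3 = 2*b*(-4 + b)/3)
s(z) = z*(-5 + 2*z*(-4 + z)/3)
(-128 + Q²)*s(-4) = (-128 + 25²)*((⅓)*(-4)*(-15 + 2*(-4)*(-4 - 4))) = (-128 + 625)*((⅓)*(-4)*(-15 + 2*(-4)*(-8))) = 497*((⅓)*(-4)*(-15 + 64)) = 497*((⅓)*(-4)*49) = 497*(-196/3) = -97412/3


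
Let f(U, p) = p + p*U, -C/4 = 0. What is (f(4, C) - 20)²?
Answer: 400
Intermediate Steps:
C = 0 (C = -4*0 = 0)
f(U, p) = p + U*p
(f(4, C) - 20)² = (0*(1 + 4) - 20)² = (0*5 - 20)² = (0 - 20)² = (-20)² = 400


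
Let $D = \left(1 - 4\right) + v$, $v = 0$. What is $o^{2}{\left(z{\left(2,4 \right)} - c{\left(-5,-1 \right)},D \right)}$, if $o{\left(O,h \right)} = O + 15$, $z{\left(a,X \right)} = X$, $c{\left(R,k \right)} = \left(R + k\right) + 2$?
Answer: $529$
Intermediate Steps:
$c{\left(R,k \right)} = 2 + R + k$
$D = -3$ ($D = \left(1 - 4\right) + 0 = -3 + 0 = -3$)
$o{\left(O,h \right)} = 15 + O$
$o^{2}{\left(z{\left(2,4 \right)} - c{\left(-5,-1 \right)},D \right)} = \left(15 + \left(4 - \left(2 - 5 - 1\right)\right)\right)^{2} = \left(15 + \left(4 - -4\right)\right)^{2} = \left(15 + \left(4 + 4\right)\right)^{2} = \left(15 + 8\right)^{2} = 23^{2} = 529$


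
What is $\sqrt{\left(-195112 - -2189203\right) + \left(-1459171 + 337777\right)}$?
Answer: $\sqrt{872697} \approx 934.18$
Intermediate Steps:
$\sqrt{\left(-195112 - -2189203\right) + \left(-1459171 + 337777\right)} = \sqrt{\left(-195112 + 2189203\right) - 1121394} = \sqrt{1994091 - 1121394} = \sqrt{872697}$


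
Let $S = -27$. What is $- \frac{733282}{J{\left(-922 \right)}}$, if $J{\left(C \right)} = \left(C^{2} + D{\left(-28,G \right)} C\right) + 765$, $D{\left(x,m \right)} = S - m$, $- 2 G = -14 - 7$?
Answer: $- \frac{366641}{442712} \approx -0.82817$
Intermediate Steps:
$G = \frac{21}{2}$ ($G = - \frac{-14 - 7}{2} = \left(- \frac{1}{2}\right) \left(-21\right) = \frac{21}{2} \approx 10.5$)
$D{\left(x,m \right)} = -27 - m$
$J{\left(C \right)} = 765 + C^{2} - \frac{75 C}{2}$ ($J{\left(C \right)} = \left(C^{2} + \left(-27 - \frac{21}{2}\right) C\right) + 765 = \left(C^{2} - \frac{75 C}{2}\right) + 765 = 765 + C^{2} - \frac{75 C}{2}$)
$- \frac{733282}{J{\left(-922 \right)}} = - \frac{733282}{765 + \left(-922\right)^{2} - -34575} = - \frac{733282}{765 + 850084 + 34575} = - \frac{733282}{885424} = \left(-733282\right) \frac{1}{885424} = - \frac{366641}{442712}$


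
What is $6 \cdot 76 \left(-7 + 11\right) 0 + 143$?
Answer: $143$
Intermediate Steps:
$6 \cdot 76 \left(-7 + 11\right) 0 + 143 = 456 \cdot 4 \cdot 0 + 143 = 456 \cdot 0 + 143 = 0 + 143 = 143$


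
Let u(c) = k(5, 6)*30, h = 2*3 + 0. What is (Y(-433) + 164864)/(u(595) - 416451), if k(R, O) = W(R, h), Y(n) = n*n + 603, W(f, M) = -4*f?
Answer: -117652/139017 ≈ -0.84631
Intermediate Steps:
h = 6 (h = 6 + 0 = 6)
Y(n) = 603 + n**2 (Y(n) = n**2 + 603 = 603 + n**2)
k(R, O) = -4*R
u(c) = -600 (u(c) = -4*5*30 = -20*30 = -600)
(Y(-433) + 164864)/(u(595) - 416451) = ((603 + (-433)**2) + 164864)/(-600 - 416451) = ((603 + 187489) + 164864)/(-417051) = (188092 + 164864)*(-1/417051) = 352956*(-1/417051) = -117652/139017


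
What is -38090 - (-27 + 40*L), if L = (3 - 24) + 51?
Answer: -39263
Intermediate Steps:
L = 30 (L = -21 + 51 = 30)
-38090 - (-27 + 40*L) = -38090 - (-27 + 40*30) = -38090 - (-27 + 1200) = -38090 - 1*1173 = -38090 - 1173 = -39263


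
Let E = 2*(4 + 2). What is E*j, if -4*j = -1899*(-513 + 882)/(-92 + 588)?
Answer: 2102193/496 ≈ 4238.3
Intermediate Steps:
E = 12 (E = 2*6 = 12)
j = 700731/1984 (j = -(-1899)/(4*((-92 + 588)/(-513 + 882))) = -(-1899)/(4*(496/369)) = -(-1899)/(4*(496*(1/369))) = -(-1899)/(4*496/369) = -(-1899)*369/(4*496) = -¼*(-700731/496) = 700731/1984 ≈ 353.19)
E*j = 12*(700731/1984) = 2102193/496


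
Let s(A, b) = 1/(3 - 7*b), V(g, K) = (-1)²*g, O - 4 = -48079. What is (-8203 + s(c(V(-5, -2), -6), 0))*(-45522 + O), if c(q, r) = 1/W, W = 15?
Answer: 767744992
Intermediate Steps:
O = -48075 (O = 4 - 48079 = -48075)
V(g, K) = g (V(g, K) = 1*g = g)
c(q, r) = 1/15
(-8203 + s(c(V(-5, -2), -6), 0))*(-45522 + O) = (-8203 - 1/(-3 + 7*0))*(-45522 - 48075) = (-8203 - 1/(-3 + 0))*(-93597) = (-8203 - 1/(-3))*(-93597) = (-8203 - 1*(-⅓))*(-93597) = (-8203 + ⅓)*(-93597) = -24608/3*(-93597) = 767744992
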